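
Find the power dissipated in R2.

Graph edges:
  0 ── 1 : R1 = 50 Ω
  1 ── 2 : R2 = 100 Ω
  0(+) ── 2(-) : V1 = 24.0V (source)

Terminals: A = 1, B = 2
Nodal analysis, taking node 2 as the 0 V reference.
Source V1 fixes V_0 = 24 V.
KCL at each unknown node (sum of currents leaving = 0; resistances in Ω):
  Node 1: (V_1 - 24)/50 + (V_1 - 0)/100 = 0
Collecting terms: 0.03 × V_1 = 0.48  =>  V_1 = 16 V
I_R2 = (V_1 - V_2)/R2 = (16 - 0)/100 = 0.16 A
P_R2 = I_R2² × R2 = (0.16)² × 100 = 2.56 W

Final answer: 2.56 W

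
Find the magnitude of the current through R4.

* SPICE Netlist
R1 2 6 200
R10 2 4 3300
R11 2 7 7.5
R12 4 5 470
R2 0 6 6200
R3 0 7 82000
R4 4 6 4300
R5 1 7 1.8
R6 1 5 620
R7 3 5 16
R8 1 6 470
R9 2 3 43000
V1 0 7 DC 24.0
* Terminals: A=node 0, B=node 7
Nodal analysis, taking node 7 as the 0 V reference.
Source V1 fixes V_0 = 24 V.
KCL at each unknown node (sum of currents leaving = 0; resistances in Ω):
  Node 1: (V_1 - 0)/1.8 + (V_1 - V_5)/620 + (V_1 - V_6)/470 = 0
  Node 2: (V_2 - V_6)/200 + (V_2 - V_3)/43000 + (V_2 - V_4)/3300 + (V_2 - 0)/7.5 = 0
  Node 3: (V_3 - V_5)/16 + (V_3 - V_2)/43000 = 0
  Node 4: (V_4 - V_6)/4300 + (V_4 - V_2)/3300 + (V_4 - V_5)/470 = 0
  Node 5: (V_5 - V_1)/620 + (V_5 - V_3)/16 + (V_5 - V_4)/470 = 0
  Node 6: (V_6 - V_2)/200 + (V_6 - 24)/6200 + (V_6 - V_4)/4300 + (V_6 - V_1)/470 = 0
Collecting terms (coefficients in siemens):
  0.5593·V_1 - 0.001613·V_5 - 0.002128·V_6 = 0
  0.1387·V_2 - 0.00002326·V_3 - 0.000303·V_4 - 0.005·V_6 = 0
  0.06252·V_3 - 0.00002326·V_2 - 0.0625·V_5 = 0
  0.002663·V_4 - 0.000303·V_2 - 0.002128·V_5 - 0.0002326·V_6 = 0
  0.06624·V_5 - 0.001613·V_1 - 0.0625·V_3 - 0.002128·V_4 = 0
  0.007522·V_6 - 0.002128·V_1 - 0.005·V_2 - 0.0002326·V_4 = 0.003871
Solving these 6 simultaneous equations (Gaussian elimination) gives:
  V_1 = 0.00217 V, V_2 = 0.01935 V, V_3 = 0.05196 V, V_4 = 0.09008 V
  V_5 = 0.05197 V, V_6 = 0.5309 V
I_R4 = (V_4 - V_6)/R4 = (0.09008 - 0.5309)/4300 = -0.0001025 A
|I_R4| = 0.0001025 A

Final answer: |I_R4| = 0.0001025 A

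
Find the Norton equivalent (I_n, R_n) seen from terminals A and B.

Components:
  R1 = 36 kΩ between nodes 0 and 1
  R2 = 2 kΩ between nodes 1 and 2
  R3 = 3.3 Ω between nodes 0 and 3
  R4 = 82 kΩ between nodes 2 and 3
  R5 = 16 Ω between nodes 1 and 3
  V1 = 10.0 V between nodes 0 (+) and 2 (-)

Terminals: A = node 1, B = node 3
Find the Thévenin equivalent first; then I_n = V_th/R_th and R_n = R_th.
Step 1 — V_th is the open-circuit voltage V_A - V_B (nothing connected across the terminals).
Nodal analysis, taking node 2 as the 0 V reference.
Source V1 fixes V_0 = 10 V.
KCL at each unknown node (sum of currents leaving = 0; resistances in Ω):
  Node 1: (V_1 - 10)/36000 + (V_1 - 0)/2000 + (V_1 - V_3)/16 = 0
  Node 3: (V_3 - 10)/3.3 + (V_3 - 0)/82000 + (V_3 - V_1)/16 = 0
Collecting terms (coefficients in siemens):
  0.06303·V_1 - 0.0625·V_3 = 0.0002778
  0.3655·V_3 - 0.0625·V_1 = 3.03
Determinant D = (0.06303)(0.3655) - (-0.0625)(-0.0625) = 0.01913
V_1 = [(0.0002778)(0.3655) - (-0.0625)(3.03)]/D = 9.904 V
V_3 = [(0.06303)(3.03) - (0.0002778)(-0.0625)]/D = 9.983 V
V_th = V_1 - V_3 = 9.904 - 9.983 = -0.07919 V
Step 2 — R_th: zero the source — replace V1 by a short circuit (node 2 merges into node 0) — and find the resistance seen between A (node 1) and B (node 3).
Reduce the network between node 1 (A) and node 3 (B) by series/parallel combination:
  Rp1 = R1 ‖ R2 (parallel, both between nodes 0 and 1) = 1/(1/36000 + 1/2000) = 1895 Ω
  Rp2 = R3 ‖ R4 (parallel, both between nodes 0 and 3) = 1/(1/3.3 + 1/82000) = 3.3 Ω
  Rs1 = Rp1 + Rp2 (series, joined only at node 0) = 1895 + 3.3 = 1898 Ω
  Rp3 = R5 ‖ Rs1 (parallel, both between nodes 1 and 3) = 1/(1/16 + 1/1898) = 15.87 Ω
R_th = 15.87 Ω
I_n = V_th/R_th = -0.07919/15.87 = -0.004991 A, and R_n = R_th = 15.87 Ω

Final answer: I_n = -0.004991 A, R_n = 15.87 Ω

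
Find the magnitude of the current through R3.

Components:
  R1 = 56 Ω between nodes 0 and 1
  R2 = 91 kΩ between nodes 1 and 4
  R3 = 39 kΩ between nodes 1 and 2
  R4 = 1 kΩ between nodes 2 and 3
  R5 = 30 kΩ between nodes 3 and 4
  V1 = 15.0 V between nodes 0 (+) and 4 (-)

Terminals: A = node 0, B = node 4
Nodal analysis, taking node 4 as the 0 V reference.
Source V1 fixes V_0 = 15 V.
KCL at each unknown node (sum of currents leaving = 0; resistances in Ω):
  Node 1: (V_1 - 15)/56 + (V_1 - 0)/91000 + (V_1 - V_2)/39000 = 0
  Node 2: (V_2 - V_1)/39000 + (V_2 - V_3)/1000 = 0
  Node 3: (V_3 - V_2)/1000 + (V_3 - 0)/30000 = 0
Collecting terms (coefficients in siemens):
  0.01789·V_1 - 0.00002564·V_2 = 0.2679
  0.001026·V_2 - 0.00002564·V_1 - 0.001·V_3 = 0
  0.001033·V_3 - 0.001·V_2 = 0
Solving these 3 simultaneous equations (Gaussian elimination) gives:
  V_1 = 14.98 V, V_2 = 6.633 V, V_3 = 6.419 V
I_R3 = (V_1 - V_2)/R3 = (14.98 - 6.633)/39000 = 0.000214 A
|I_R3| = 0.000214 A

Final answer: |I_R3| = 0.000214 A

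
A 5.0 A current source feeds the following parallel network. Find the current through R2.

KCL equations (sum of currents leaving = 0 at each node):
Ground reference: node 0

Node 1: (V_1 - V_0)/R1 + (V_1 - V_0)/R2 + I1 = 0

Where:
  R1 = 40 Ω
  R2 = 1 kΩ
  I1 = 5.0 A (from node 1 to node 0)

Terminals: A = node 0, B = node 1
All resistors sit directly between nodes 0 and 1, so they are in parallel and share one voltage V; the full source current 5 A splits among them.
1/R_par = 1/40 + 1/1000 = 0.026 S  =>  R_par = 38.46 Ω
V = I × R_par = 5 × 38.46 = 192.3 V
I_R2 = V/R2 = 192.3/1000 = 0.1923 A

Final answer: 0.1923 A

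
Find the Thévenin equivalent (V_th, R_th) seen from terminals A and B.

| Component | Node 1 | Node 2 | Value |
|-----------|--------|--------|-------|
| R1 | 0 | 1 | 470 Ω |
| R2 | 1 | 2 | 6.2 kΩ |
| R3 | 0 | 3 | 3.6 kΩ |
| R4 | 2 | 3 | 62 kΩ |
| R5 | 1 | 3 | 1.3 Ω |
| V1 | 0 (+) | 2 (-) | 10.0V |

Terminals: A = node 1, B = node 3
Step 1 — V_th is the open-circuit voltage V_A - V_B (nothing connected across the terminals).
Nodal analysis, taking node 2 as the 0 V reference.
Source V1 fixes V_0 = 10 V.
KCL at each unknown node (sum of currents leaving = 0; resistances in Ω):
  Node 1: (V_1 - 10)/470 + (V_1 - 0)/6200 + (V_1 - V_3)/1.3 = 0
  Node 3: (V_3 - 10)/3600 + (V_3 - 0)/62000 + (V_3 - V_1)/1.3 = 0
Collecting terms (coefficients in siemens):
  0.7715·V_1 - 0.7692·V_3 = 0.02128
  0.7695·V_3 - 0.7692·V_1 = 0.002778
Determinant D = (0.7715)(0.7695) - (-0.7692)(-0.7692) = 0.001987
V_1 = [(0.02128)(0.7695) - (-0.7692)(0.002778)]/D = 9.313 V
V_3 = [(0.7715)(0.002778) - (0.02128)(-0.7692)]/D = 9.313 V
V_th = V_1 - V_3 = 9.313 - 9.313 = -0.00005276 V
Step 2 — R_th: zero the source — replace V1 by a short circuit (node 2 merges into node 0) — and find the resistance seen between A (node 1) and B (node 3).
Reduce the network between node 1 (A) and node 3 (B) by series/parallel combination:
  Rp1 = R1 ‖ R2 (parallel, both between nodes 0 and 1) = 1/(1/470 + 1/6200) = 436.9 Ω
  Rp2 = R3 ‖ R4 (parallel, both between nodes 0 and 3) = 1/(1/3600 + 1/62000) = 3402 Ω
  Rs1 = Rp1 + Rp2 (series, joined only at node 0) = 436.9 + 3402 = 3839 Ω
  Rp3 = R5 ‖ Rs1 (parallel, both between nodes 1 and 3) = 1/(1/1.3 + 1/3839) = 1.3 Ω
R_th = 1.3 Ω

Final answer: V_th = -5.276e-05 V, R_th = 1.3 Ω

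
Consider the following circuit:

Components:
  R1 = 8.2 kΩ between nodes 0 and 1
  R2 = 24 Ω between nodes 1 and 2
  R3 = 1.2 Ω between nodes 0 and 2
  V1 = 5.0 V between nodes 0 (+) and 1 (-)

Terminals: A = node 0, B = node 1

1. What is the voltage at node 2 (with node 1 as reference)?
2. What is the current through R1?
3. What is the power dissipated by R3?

Nodal analysis, taking node 1 as the 0 V reference.
Source V1 fixes V_0 = 5 V.
KCL at each unknown node (sum of currents leaving = 0; resistances in Ω):
  Node 2: (V_2 - 0)/24 + (V_2 - 5)/1.2 = 0
Collecting terms: 0.875 × V_2 = 4.167  =>  V_2 = 4.762 V
Part 1:
  Read off the nodal solution: V_2 = 4.762 V
Part 2:
  I_R1 = (V_0 - V_1)/R1 = (5 - 0)/8200 = 0.0006098 A
  Magnitude: I_R1 = 0.0006098 A
Part 3:
  I_R3 = (V_0 - V_2)/R3 = (5 - 4.762)/1.2 = 0.1984 A
  P_R3 = I_R3² × R3 = (0.1984)² × 1.2 = 0.04724 W

Final answers:
1. V_2 = 4.762 V
2. I_R1 = 0.0006098 A
3. P_R3 = 0.04724 W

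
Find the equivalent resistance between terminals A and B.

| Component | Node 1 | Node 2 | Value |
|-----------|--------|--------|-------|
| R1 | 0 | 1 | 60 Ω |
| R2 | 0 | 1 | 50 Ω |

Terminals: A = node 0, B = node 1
Reduce the network between node 0 (A) and node 1 (B) by series/parallel combination:
  Rp1 = R1 ‖ R2 (parallel, both between nodes 0 and 1) = 1/(1/60 + 1/50) = 27.27 Ω
R_eq = 27.27 Ω

Final answer: 27.27 Ω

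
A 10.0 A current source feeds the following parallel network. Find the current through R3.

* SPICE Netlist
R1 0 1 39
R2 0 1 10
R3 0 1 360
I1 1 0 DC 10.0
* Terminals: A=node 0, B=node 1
All resistors sit directly between nodes 0 and 1, so they are in parallel and share one voltage V; the full source current 10 A splits among them.
1/R_par = 1/39 + 1/10 + 1/360 = 0.1284 S  =>  R_par = 7.787 Ω
V = I × R_par = 10 × 7.787 = 77.87 V
I_R3 = V/R3 = 77.87/360 = 0.2163 A

Final answer: 0.2163 A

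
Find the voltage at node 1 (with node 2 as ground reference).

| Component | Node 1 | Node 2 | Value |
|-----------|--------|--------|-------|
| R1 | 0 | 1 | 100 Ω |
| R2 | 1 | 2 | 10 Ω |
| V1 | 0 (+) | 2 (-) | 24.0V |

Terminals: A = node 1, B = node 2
Nodal analysis, taking node 2 as the 0 V reference.
Source V1 fixes V_0 = 24 V.
KCL at each unknown node (sum of currents leaving = 0; resistances in Ω):
  Node 1: (V_1 - 24)/100 + (V_1 - 0)/10 = 0
Collecting terms: 0.11 × V_1 = 0.24  =>  V_1 = 2.182 V
The requested potential is V_1 = 2.182 V.

Final answer: V_1 = 2.182 V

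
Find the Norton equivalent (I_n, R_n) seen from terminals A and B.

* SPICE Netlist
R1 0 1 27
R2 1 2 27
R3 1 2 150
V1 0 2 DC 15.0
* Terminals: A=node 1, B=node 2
Find the Thévenin equivalent first; then I_n = V_th/R_th and R_n = R_th.
Step 1 — V_th is the open-circuit voltage V_A - V_B (nothing connected across the terminals).
Nodal analysis, taking node 2 as the 0 V reference.
Source V1 fixes V_0 = 15 V.
KCL at each unknown node (sum of currents leaving = 0; resistances in Ω):
  Node 1: (V_1 - 15)/27 + (V_1 - 0)/27 + (V_1 - 0)/150 = 0
Collecting terms: 0.08074 × V_1 = 0.5556  =>  V_1 = 6.881 V
V_th = V_1 - V_2 = 6.881 - 0 = 6.881 V
Step 2 — R_th: zero the source — replace V1 by a short circuit (node 2 merges into node 0) — and find the resistance seen between A (node 1) and B (node 0).
Reduce the network between node 1 (A) and node 0 (B) by series/parallel combination:
  Rp1 = R1 ‖ R2 ‖ R3 (parallel, all between nodes 0 and 1) = 1/(1/27 + 1/27 + 1/150) = 12.39 Ω
R_th = 12.39 Ω
I_n = V_th/R_th = 6.881/12.39 = 0.5556 A, and R_n = R_th = 12.39 Ω

Final answer: I_n = 0.5556 A, R_n = 12.39 Ω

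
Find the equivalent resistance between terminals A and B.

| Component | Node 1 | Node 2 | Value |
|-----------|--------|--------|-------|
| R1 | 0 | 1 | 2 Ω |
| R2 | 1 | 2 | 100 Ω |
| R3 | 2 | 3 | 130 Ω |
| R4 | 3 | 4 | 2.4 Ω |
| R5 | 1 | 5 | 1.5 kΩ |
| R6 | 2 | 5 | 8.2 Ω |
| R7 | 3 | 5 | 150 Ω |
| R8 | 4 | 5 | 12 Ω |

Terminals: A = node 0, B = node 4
The network is not a plain series/parallel combination. Inject a 1 A test current into terminal A (node 0) and return it from terminal B (node 4); then R_eq = V_A / (1 A).
Nodal analysis, taking node 4 as the 0 V reference.
Current source I_test pushes 1 A into node 0 and draws it out of node 4.
KCL at each unknown node (sum of currents leaving = 0; resistances in Ω):
  Node 0: (V_0 - V_1)/2 - 1 = 0
  Node 1: (V_1 - V_0)/2 + (V_1 - V_2)/100 + (V_1 - V_5)/1500 = 0
  Node 2: (V_2 - V_1)/100 + (V_2 - V_3)/130 + (V_2 - V_5)/8.2 = 0
  Node 3: (V_3 - V_2)/130 + (V_3 - 0)/2.4 + (V_3 - V_5)/150 = 0
  Node 5: (V_5 - V_1)/1500 + (V_5 - V_2)/8.2 + (V_5 - V_3)/150 + (V_5 - 0)/12 = 0
Collecting terms (coefficients in siemens):
  0.5·V_0 - 0.5·V_1 = 1
  0.5107·V_1 - 0.5·V_0 - 0.01·V_2 - 0.0006667·V_5 = 0
  0.1396·V_2 - 0.01·V_1 - 0.007692·V_3 - 0.122·V_5 = 0
  0.431·V_3 - 0.007692·V_2 - 0.006667·V_5 = 0
  0.2126·V_5 - 0.0006667·V_1 - 0.122·V_2 - 0.006667·V_3 = 0
Solving these 5 simultaneous equations (Gaussian elimination) gives:
  V_0 = 111.8 V, V_1 = 109.8 V, V_2 = 16.42 V, V_3 = 0.4443 V
  V_5 = 9.778 V
R_eq = V_0 / 1 A = 111.8 Ω

Final answer: 111.8 Ω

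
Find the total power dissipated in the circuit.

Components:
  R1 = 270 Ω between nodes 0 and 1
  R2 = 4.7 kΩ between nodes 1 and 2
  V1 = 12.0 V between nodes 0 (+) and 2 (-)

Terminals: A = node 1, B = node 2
Nodal analysis, taking node 2 as the 0 V reference.
Source V1 fixes V_0 = 12 V.
KCL at each unknown node (sum of currents leaving = 0; resistances in Ω):
  Node 1: (V_1 - 12)/270 + (V_1 - 0)/4700 = 0
Collecting terms: 0.003916 × V_1 = 0.04444  =>  V_1 = 11.35 V
Power in each resistor, P = (ΔV)²/R:
  P_R1 = (12 - 11.35)²/270 = 0.001574 W
  P_R2 = (11.35 - 0)²/4700 = 0.0274 W
P_total = P_R1 + P_R2 = 0.02897 W

Final answer: 0.02897 W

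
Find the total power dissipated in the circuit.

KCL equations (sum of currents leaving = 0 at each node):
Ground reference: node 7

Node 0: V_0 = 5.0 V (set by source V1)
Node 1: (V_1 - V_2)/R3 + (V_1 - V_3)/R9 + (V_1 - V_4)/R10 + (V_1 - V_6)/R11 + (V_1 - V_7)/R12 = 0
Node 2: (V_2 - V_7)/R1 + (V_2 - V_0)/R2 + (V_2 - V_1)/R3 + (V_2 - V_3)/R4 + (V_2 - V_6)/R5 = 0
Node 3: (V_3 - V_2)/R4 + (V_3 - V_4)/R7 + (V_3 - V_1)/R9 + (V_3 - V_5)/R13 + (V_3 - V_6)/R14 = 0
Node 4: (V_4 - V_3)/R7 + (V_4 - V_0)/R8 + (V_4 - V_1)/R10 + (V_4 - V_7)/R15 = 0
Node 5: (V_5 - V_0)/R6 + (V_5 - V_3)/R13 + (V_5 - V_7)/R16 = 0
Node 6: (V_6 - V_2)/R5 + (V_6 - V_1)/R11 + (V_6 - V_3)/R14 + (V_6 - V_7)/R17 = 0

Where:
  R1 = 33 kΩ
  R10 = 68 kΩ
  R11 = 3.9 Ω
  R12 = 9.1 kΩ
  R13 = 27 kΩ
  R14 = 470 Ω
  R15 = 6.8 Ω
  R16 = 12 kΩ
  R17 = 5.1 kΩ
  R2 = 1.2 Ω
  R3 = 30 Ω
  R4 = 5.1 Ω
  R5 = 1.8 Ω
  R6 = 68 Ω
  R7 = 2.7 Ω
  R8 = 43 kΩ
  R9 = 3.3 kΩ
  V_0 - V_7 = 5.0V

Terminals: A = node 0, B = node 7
Nodal analysis, taking node 7 as the 0 V reference.
Source V1 fixes V_0 = 5 V.
KCL at each unknown node (sum of currents leaving = 0; resistances in Ω):
  Node 1: (V_1 - V_2)/30 + (V_1 - V_3)/3300 + (V_1 - V_4)/68000 + (V_1 - V_6)/3.9 + (V_1 - 0)/9100 = 0
  Node 2: (V_2 - 0)/33000 + (V_2 - 5)/1.2 + (V_2 - V_1)/30 + (V_2 - V_3)/5.1 + (V_2 - V_6)/1.8 = 0
  Node 3: (V_3 - V_2)/5.1 + (V_3 - V_4)/2.7 + (V_3 - V_1)/3300 + (V_3 - V_5)/27000 + (V_3 - V_6)/470 = 0
  Node 4: (V_4 - V_3)/2.7 + (V_4 - 5)/43000 + (V_4 - V_1)/68000 + (V_4 - 0)/6.8 = 0
  Node 5: (V_5 - 5)/68 + (V_5 - V_3)/27000 + (V_5 - 0)/12000 = 0
  Node 6: (V_6 - V_2)/1.8 + (V_6 - V_1)/3.9 + (V_6 - V_3)/470 + (V_6 - 0)/5100 = 0
Collecting terms (coefficients in siemens):
  0.2902·V_1 - 0.03333·V_2 - 0.000303·V_3 - 0.00001471·V_4 - 0.2564·V_6 = 0
  1.618·V_2 - 0.03333·V_1 - 0.1961·V_3 - 0.5556·V_6 = 4.167
  0.5689·V_3 - 0.000303·V_1 - 0.1961·V_2 - 0.3704·V_4 - 0.00003704·V_5 - 0.002128·V_6 = 0
  0.5175·V_4 - 0.00001471·V_1 - 0.3704·V_3 = 0.0001163
  0.01483·V_5 - 0.00003704·V_3 = 0.07353
  0.8143·V_6 - 0.2564·V_1 - 0.5556·V_2 - 0.002128·V_3 = 0
Solving these 6 simultaneous equations (Gaussian elimination) gives:
  V_1 = 4.606 V, V_2 = 4.617 V, V_3 = 3.018 V, V_4 = 2.16 V
  V_5 = 4.967 V, V_6 = 4.608 V
Power in each resistor, P = (ΔV)²/R:
  P_R1 = (4.617 - 0)²/33000 = 0.000646 W
  P_R2 = (5 - 4.617)²/1.2 = 0.1222 W
  P_R3 = (4.606 - 4.617)²/30 = 0.000004323 W
  P_R4 = (4.617 - 3.018)²/5.1 = 0.5017 W
  P_R5 = (4.617 - 4.608)²/1.8 = 0.00004378 W
  P_R6 = (5 - 4.967)²/68 = 0.00001607 W
  P_R7 = (3.018 - 2.16)²/2.7 = 0.2723 W
  P_R8 = (5 - 2.16)²/43000 = 0.0001876 W
  P_R9 = (4.606 - 3.018)²/3300 = 0.0007643 W
  P_R10 = (4.606 - 2.16)²/68000 = 0.00008795 W
  P_R11 = (4.606 - 4.608)²/3.9 = 0.000001616 W
  P_R12 = (4.606 - 0)²/9100 = 0.002331 W
  P_R13 = (3.018 - 4.967)²/27000 = 0.0001407 W
  P_R14 = (3.018 - 4.608)²/470 = 0.005383 W
  P_R15 = (2.16 - 0)²/6.8 = 0.6862 W
  P_R16 = (4.967 - 0)²/12000 = 0.002056 W
  P_R17 = (4.608 - 0)²/5100 = 0.004164 W
P_total = P_R1 + P_R2 + P_R3 + P_R4 + P_R5 + P_R6 + P_R7 + P_R8 + P_R9 + P_R10 + P_R11 + P_R12 + P_R13 + P_R14 + P_R15 + P_R16 + P_R17 = 1.598 W

Final answer: 1.598 W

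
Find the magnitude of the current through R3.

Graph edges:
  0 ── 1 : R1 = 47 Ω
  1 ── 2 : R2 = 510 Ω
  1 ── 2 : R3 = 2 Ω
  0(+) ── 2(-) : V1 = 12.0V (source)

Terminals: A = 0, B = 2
Nodal analysis, taking node 2 as the 0 V reference.
Source V1 fixes V_0 = 12 V.
KCL at each unknown node (sum of currents leaving = 0; resistances in Ω):
  Node 1: (V_1 - 12)/47 + (V_1 - 0)/510 + (V_1 - 0)/2 = 0
Collecting terms: 0.5232 × V_1 = 0.2553  =>  V_1 = 0.488 V
I_R3 = (V_1 - V_2)/R3 = (0.488 - 0)/2 = 0.244 A
|I_R3| = 0.244 A

Final answer: |I_R3| = 0.244 A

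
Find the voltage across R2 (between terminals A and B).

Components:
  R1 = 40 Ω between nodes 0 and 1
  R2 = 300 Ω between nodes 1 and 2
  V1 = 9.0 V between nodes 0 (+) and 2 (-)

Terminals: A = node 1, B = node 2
R1 and R2 are in series across V1 (node 0 → node 1 → node 2), and the output A–B is taken across R2, so this is a voltage divider.
Series current: I = V1/(R1 + R2) = 9/(40 + 300) = 9/340 = 0.02647 A
V_R2 = I × R2 = V1 × R2/(R1 + R2) = 9 × 300/340 = 7.941 V

Final answer: 7.941 V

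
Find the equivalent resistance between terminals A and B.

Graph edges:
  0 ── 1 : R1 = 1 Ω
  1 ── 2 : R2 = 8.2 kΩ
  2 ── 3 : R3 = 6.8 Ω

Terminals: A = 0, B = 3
Reduce the network between node 0 (A) and node 3 (B) by series/parallel combination:
  Rs1 = R1 + R2 (series, joined only at node 1) = 1 + 8200 = 8201 Ω
  Rs2 = R3 + Rs1 (series, joined only at node 2) = 6.8 + 8201 = 8208 Ω
R_eq = 8.208 kΩ

Final answer: 8.208 kΩ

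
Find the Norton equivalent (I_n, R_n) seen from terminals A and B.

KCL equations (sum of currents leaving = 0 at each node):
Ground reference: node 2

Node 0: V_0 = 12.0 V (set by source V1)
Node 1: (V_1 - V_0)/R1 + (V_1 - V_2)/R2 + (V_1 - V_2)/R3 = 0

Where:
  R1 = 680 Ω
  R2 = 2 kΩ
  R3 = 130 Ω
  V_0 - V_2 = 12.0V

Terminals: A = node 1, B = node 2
Find the Thévenin equivalent first; then I_n = V_th/R_th and R_n = R_th.
Step 1 — V_th is the open-circuit voltage V_A - V_B (nothing connected across the terminals).
Nodal analysis, taking node 2 as the 0 V reference.
Source V1 fixes V_0 = 12 V.
KCL at each unknown node (sum of currents leaving = 0; resistances in Ω):
  Node 1: (V_1 - 12)/680 + (V_1 - 0)/2000 + (V_1 - 0)/130 = 0
Collecting terms: 0.009663 × V_1 = 0.01765  =>  V_1 = 1.826 V
V_th = V_1 - V_2 = 1.826 - 0 = 1.826 V
Step 2 — R_th: zero the source — replace V1 by a short circuit (node 2 merges into node 0) — and find the resistance seen between A (node 1) and B (node 0).
Reduce the network between node 1 (A) and node 0 (B) by series/parallel combination:
  Rp1 = R1 ‖ R2 ‖ R3 (parallel, all between nodes 0 and 1) = 1/(1/680 + 1/2000 + 1/130) = 103.5 Ω
R_th = 103.5 Ω
I_n = V_th/R_th = 1.826/103.5 = 0.01765 A, and R_n = R_th = 103.5 Ω

Final answer: I_n = 0.01765 A, R_n = 103.5 Ω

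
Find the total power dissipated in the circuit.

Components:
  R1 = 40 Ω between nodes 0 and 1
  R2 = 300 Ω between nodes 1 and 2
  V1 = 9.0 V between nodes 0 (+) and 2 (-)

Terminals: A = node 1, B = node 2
Nodal analysis, taking node 2 as the 0 V reference.
Source V1 fixes V_0 = 9 V.
KCL at each unknown node (sum of currents leaving = 0; resistances in Ω):
  Node 1: (V_1 - 9)/40 + (V_1 - 0)/300 = 0
Collecting terms: 0.02833 × V_1 = 0.225  =>  V_1 = 7.941 V
Power in each resistor, P = (ΔV)²/R:
  P_R1 = (9 - 7.941)²/40 = 0.02803 W
  P_R2 = (7.941 - 0)²/300 = 0.2102 W
P_total = P_R1 + P_R2 = 0.2382 W

Final answer: 0.2382 W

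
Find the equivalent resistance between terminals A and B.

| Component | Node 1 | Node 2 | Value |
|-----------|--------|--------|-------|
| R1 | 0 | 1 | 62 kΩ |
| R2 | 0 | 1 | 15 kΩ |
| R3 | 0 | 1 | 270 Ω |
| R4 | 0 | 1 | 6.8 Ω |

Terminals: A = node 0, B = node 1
Reduce the network between node 0 (A) and node 1 (B) by series/parallel combination:
  Rp1 = R1 ‖ R2 ‖ R3 ‖ R4 (parallel, all between nodes 0 and 1) = 1/(1/62000 + 1/15000 + 1/270 + 1/6.8) = 6.629 Ω
R_eq = 6.629 Ω

Final answer: 6.629 Ω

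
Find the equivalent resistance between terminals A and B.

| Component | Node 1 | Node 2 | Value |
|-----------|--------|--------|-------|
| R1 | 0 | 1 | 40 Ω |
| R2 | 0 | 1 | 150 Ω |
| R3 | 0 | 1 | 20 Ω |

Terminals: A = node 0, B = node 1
Reduce the network between node 0 (A) and node 1 (B) by series/parallel combination:
  Rp1 = R1 ‖ R2 ‖ R3 (parallel, all between nodes 0 and 1) = 1/(1/40 + 1/150 + 1/20) = 12.24 Ω
R_eq = 12.24 Ω

Final answer: 12.24 Ω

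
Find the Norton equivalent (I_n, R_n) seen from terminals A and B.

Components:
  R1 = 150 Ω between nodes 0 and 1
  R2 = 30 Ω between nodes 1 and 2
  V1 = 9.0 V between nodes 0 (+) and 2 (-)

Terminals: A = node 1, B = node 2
Find the Thévenin equivalent first; then I_n = V_th/R_th and R_n = R_th.
Step 1 — V_th is the open-circuit voltage V_A - V_B (nothing connected across the terminals).
Nodal analysis, taking node 2 as the 0 V reference.
Source V1 fixes V_0 = 9 V.
KCL at each unknown node (sum of currents leaving = 0; resistances in Ω):
  Node 1: (V_1 - 9)/150 + (V_1 - 0)/30 = 0
Collecting terms: 0.04 × V_1 = 0.06  =>  V_1 = 1.5 V
V_th = V_1 - V_2 = 1.5 - 0 = 1.5 V
Step 2 — R_th: zero the source — replace V1 by a short circuit (node 2 merges into node 0) — and find the resistance seen between A (node 1) and B (node 0).
Reduce the network between node 1 (A) and node 0 (B) by series/parallel combination:
  Rp1 = R1 ‖ R2 (parallel, both between nodes 0 and 1) = 1/(1/150 + 1/30) = 25 Ω
R_th = 25 Ω
I_n = V_th/R_th = 1.5/25 = 0.06 A, and R_n = R_th = 25 Ω

Final answer: I_n = 0.06 A, R_n = 25 Ω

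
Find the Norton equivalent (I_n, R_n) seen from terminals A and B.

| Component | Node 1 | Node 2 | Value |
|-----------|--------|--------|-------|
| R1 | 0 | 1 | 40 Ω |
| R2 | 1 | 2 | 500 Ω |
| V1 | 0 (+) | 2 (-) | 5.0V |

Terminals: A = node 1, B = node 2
Find the Thévenin equivalent first; then I_n = V_th/R_th and R_n = R_th.
Step 1 — V_th is the open-circuit voltage V_A - V_B (nothing connected across the terminals).
Nodal analysis, taking node 2 as the 0 V reference.
Source V1 fixes V_0 = 5 V.
KCL at each unknown node (sum of currents leaving = 0; resistances in Ω):
  Node 1: (V_1 - 5)/40 + (V_1 - 0)/500 = 0
Collecting terms: 0.027 × V_1 = 0.125  =>  V_1 = 4.63 V
V_th = V_1 - V_2 = 4.63 - 0 = 4.63 V
Step 2 — R_th: zero the source — replace V1 by a short circuit (node 2 merges into node 0) — and find the resistance seen between A (node 1) and B (node 0).
Reduce the network between node 1 (A) and node 0 (B) by series/parallel combination:
  Rp1 = R1 ‖ R2 (parallel, both between nodes 0 and 1) = 1/(1/40 + 1/500) = 37.04 Ω
R_th = 37.04 Ω
I_n = V_th/R_th = 4.63/37.04 = 0.125 A, and R_n = R_th = 37.04 Ω

Final answer: I_n = 0.125 A, R_n = 37.04 Ω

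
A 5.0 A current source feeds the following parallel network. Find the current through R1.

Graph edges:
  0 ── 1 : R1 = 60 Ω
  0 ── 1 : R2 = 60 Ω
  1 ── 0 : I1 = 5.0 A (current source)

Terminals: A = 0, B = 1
All resistors sit directly between nodes 0 and 1, so they are in parallel and share one voltage V; the full source current 5 A splits among them.
1/R_par = 1/60 + 1/60 = 0.03333 S  =>  R_par = 30 Ω
V = I × R_par = 5 × 30 = 150 V
I_R1 = V/R1 = 150/60 = 2.5 A

Final answer: 2.5 A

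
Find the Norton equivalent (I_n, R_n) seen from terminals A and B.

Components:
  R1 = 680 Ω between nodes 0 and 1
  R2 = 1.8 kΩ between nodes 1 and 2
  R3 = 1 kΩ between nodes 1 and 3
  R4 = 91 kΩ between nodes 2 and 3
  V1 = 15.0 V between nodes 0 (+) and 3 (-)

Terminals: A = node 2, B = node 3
Find the Thévenin equivalent first; then I_n = V_th/R_th and R_n = R_th.
Step 1 — V_th is the open-circuit voltage V_A - V_B (nothing connected across the terminals).
Nodal analysis, taking node 3 as the 0 V reference.
Source V1 fixes V_0 = 15 V.
KCL at each unknown node (sum of currents leaving = 0; resistances in Ω):
  Node 1: (V_1 - 15)/680 + (V_1 - V_2)/1800 + (V_1 - 0)/1000 = 0
  Node 2: (V_2 - V_1)/1800 + (V_2 - 0)/91000 = 0
Collecting terms (coefficients in siemens):
  0.003026·V_1 - 0.0005556·V_2 = 0.02206
  0.0005665·V_2 - 0.0005556·V_1 = 0
Determinant D = (0.003026)(0.0005665) - (-0.0005556)(-0.0005556) = 0.000001406
V_1 = [(0.02206)(0.0005665) - (-0.0005556)(0)]/D = 8.89 V
V_2 = [(0.003026)(0) - (0.02206)(-0.0005556)]/D = 8.717 V
V_th = V_2 - V_3 = 8.717 - 0 = 8.717 V
Step 2 — R_th: zero the source — replace V1 by a short circuit (node 3 merges into node 0) — and find the resistance seen between A (node 2) and B (node 0).
Reduce the network between node 2 (A) and node 0 (B) by series/parallel combination:
  Rp1 = R1 ‖ R3 (parallel, both between nodes 0 and 1) = 1/(1/680 + 1/1000) = 404.8 Ω
  Rs1 = R2 + Rp1 (series, joined only at node 1) = 1800 + 404.8 = 2205 Ω
  Rp2 = R4 ‖ Rs1 (parallel, both between nodes 0 and 2) = 1/(1/91000 + 1/2205) = 2153 Ω
R_th = 2.153 kΩ
I_n = V_th/R_th = 8.717/2153 = 0.00405 A, and R_n = R_th = 2.153 kΩ

Final answer: I_n = 0.00405 A, R_n = 2.153 kΩ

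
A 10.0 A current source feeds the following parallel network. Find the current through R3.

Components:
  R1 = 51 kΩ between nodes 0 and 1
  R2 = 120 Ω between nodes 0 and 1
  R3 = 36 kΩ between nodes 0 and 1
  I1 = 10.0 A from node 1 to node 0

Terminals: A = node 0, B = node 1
All resistors sit directly between nodes 0 and 1, so they are in parallel and share one voltage V; the full source current 10 A splits among them.
1/R_par = 1/51000 + 1/120 + 1/36000 = 0.008381 S  =>  R_par = 119.3 Ω
V = I × R_par = 10 × 119.3 = 1193 V
I_R3 = V/R3 = 1193/36000 = 0.03314 A

Final answer: 0.03314 A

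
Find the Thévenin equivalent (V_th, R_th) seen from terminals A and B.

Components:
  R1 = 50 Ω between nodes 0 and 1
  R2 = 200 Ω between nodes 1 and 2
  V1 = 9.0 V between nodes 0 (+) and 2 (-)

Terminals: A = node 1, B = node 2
Step 1 — V_th is the open-circuit voltage V_A - V_B (nothing connected across the terminals).
Nodal analysis, taking node 2 as the 0 V reference.
Source V1 fixes V_0 = 9 V.
KCL at each unknown node (sum of currents leaving = 0; resistances in Ω):
  Node 1: (V_1 - 9)/50 + (V_1 - 0)/200 = 0
Collecting terms: 0.025 × V_1 = 0.18  =>  V_1 = 7.2 V
V_th = V_1 - V_2 = 7.2 - 0 = 7.2 V
Step 2 — R_th: zero the source — replace V1 by a short circuit (node 2 merges into node 0) — and find the resistance seen between A (node 1) and B (node 0).
Reduce the network between node 1 (A) and node 0 (B) by series/parallel combination:
  Rp1 = R1 ‖ R2 (parallel, both between nodes 0 and 1) = 1/(1/50 + 1/200) = 40 Ω
R_th = 40 Ω

Final answer: V_th = 7.2 V, R_th = 40 Ω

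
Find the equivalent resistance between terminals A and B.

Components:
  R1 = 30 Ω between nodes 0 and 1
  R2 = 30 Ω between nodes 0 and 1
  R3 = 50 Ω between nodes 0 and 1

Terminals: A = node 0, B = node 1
Reduce the network between node 0 (A) and node 1 (B) by series/parallel combination:
  Rp1 = R1 ‖ R2 ‖ R3 (parallel, all between nodes 0 and 1) = 1/(1/30 + 1/30 + 1/50) = 11.54 Ω
R_eq = 11.54 Ω

Final answer: 11.54 Ω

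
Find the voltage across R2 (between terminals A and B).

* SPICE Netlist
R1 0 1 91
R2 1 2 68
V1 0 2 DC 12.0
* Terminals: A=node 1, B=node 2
R1 and R2 are in series across V1 (node 0 → node 1 → node 2), and the output A–B is taken across R2, so this is a voltage divider.
Series current: I = V1/(R1 + R2) = 12/(91 + 68) = 12/159 = 0.07547 A
V_R2 = I × R2 = V1 × R2/(R1 + R2) = 12 × 68/159 = 5.132 V

Final answer: 5.132 V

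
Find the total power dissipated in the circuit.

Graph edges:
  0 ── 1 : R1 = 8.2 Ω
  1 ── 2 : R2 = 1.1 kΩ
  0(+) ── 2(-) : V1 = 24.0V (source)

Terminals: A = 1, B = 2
Nodal analysis, taking node 2 as the 0 V reference.
Source V1 fixes V_0 = 24 V.
KCL at each unknown node (sum of currents leaving = 0; resistances in Ω):
  Node 1: (V_1 - 24)/8.2 + (V_1 - 0)/1100 = 0
Collecting terms: 0.1229 × V_1 = 2.927  =>  V_1 = 23.82 V
Power in each resistor, P = (ΔV)²/R:
  P_R1 = (24 - 23.82)²/8.2 = 0.003846 W
  P_R2 = (23.82 - 0)²/1100 = 0.5159 W
P_total = P_R1 + P_R2 = 0.5198 W

Final answer: 0.5198 W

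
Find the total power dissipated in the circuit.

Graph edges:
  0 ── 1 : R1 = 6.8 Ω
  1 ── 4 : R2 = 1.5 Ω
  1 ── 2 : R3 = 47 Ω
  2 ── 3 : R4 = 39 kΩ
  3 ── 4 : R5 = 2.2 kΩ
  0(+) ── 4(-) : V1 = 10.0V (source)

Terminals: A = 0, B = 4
Nodal analysis, taking node 4 as the 0 V reference.
Source V1 fixes V_0 = 10 V.
KCL at each unknown node (sum of currents leaving = 0; resistances in Ω):
  Node 1: (V_1 - 10)/6.8 + (V_1 - 0)/1.5 + (V_1 - V_2)/47 = 0
  Node 2: (V_2 - V_1)/47 + (V_2 - V_3)/39000 = 0
  Node 3: (V_3 - V_2)/39000 + (V_3 - 0)/2200 = 0
Collecting terms (coefficients in siemens):
  0.835·V_1 - 0.02128·V_2 = 1.471
  0.0213·V_2 - 0.02128·V_1 - 0.00002564·V_3 = 0
  0.0004802·V_3 - 0.00002564·V_2 = 0
Solving these 3 simultaneous equations (Gaussian elimination) gives:
  V_1 = 1.807 V, V_2 = 1.805 V, V_3 = 0.09639 V
Power in each resistor, P = (ΔV)²/R:
  P_R1 = (10 - 1.807)²/6.8 = 9.871 W
  P_R2 = (1.807 - 0)²/1.5 = 2.177 W
  P_R3 = (1.807 - 1.805)²/47 = 0.00000009022 W
  P_R4 = (1.805 - 0.09639)²/39000 = 0.00007487 W
  P_R5 = (0.09639 - 0)²/2200 = 0.000004223 W
P_total = P_R1 + P_R2 + P_R3 + P_R4 + P_R5 = 12.05 W

Final answer: 12.05 W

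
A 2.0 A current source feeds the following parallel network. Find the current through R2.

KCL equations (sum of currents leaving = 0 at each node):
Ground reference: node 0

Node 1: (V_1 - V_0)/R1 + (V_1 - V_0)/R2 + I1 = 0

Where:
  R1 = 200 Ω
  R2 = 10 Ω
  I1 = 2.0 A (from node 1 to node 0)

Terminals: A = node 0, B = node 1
All resistors sit directly between nodes 0 and 1, so they are in parallel and share one voltage V; the full source current 2 A splits among them.
1/R_par = 1/200 + 1/10 = 0.105 S  =>  R_par = 9.524 Ω
V = I × R_par = 2 × 9.524 = 19.05 V
I_R2 = V/R2 = 19.05/10 = 1.905 A

Final answer: 1.905 A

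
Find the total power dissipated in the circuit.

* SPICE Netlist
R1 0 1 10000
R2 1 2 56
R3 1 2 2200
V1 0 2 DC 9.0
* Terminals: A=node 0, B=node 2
Nodal analysis, taking node 2 as the 0 V reference.
Source V1 fixes V_0 = 9 V.
KCL at each unknown node (sum of currents leaving = 0; resistances in Ω):
  Node 1: (V_1 - 9)/10000 + (V_1 - 0)/56 + (V_1 - 0)/2200 = 0
Collecting terms: 0.01841 × V_1 = 0.0009  =>  V_1 = 0.04888 V
Power in each resistor, P = (ΔV)²/R:
  P_R1 = (9 - 0.04888)²/10000 = 0.008012 W
  P_R2 = (0.04888 - 0)²/56 = 0.00004267 W
  P_R3 = (0.04888 - 0)²/2200 = 0.000001086 W
P_total = P_R1 + P_R2 + P_R3 = 0.008056 W

Final answer: 0.008056 W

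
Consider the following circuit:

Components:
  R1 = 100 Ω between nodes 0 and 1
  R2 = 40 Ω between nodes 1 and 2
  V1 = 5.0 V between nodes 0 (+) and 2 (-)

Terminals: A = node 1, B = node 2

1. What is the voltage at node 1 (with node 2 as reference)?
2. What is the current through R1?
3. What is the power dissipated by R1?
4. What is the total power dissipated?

Nodal analysis, taking node 2 as the 0 V reference.
Source V1 fixes V_0 = 5 V.
KCL at each unknown node (sum of currents leaving = 0; resistances in Ω):
  Node 1: (V_1 - 5)/100 + (V_1 - 0)/40 = 0
Collecting terms: 0.035 × V_1 = 0.05  =>  V_1 = 1.429 V
Part 1:
  Read off the nodal solution: V_1 = 1.429 V
Part 2:
  I_R1 = (V_0 - V_1)/R1 = (5 - 1.429)/100 = 0.03571 A
  Magnitude: I_R1 = 0.03571 A
Part 3:
  I_R1 = (V_0 - V_1)/R1 = (5 - 1.429)/100 = 0.03571 A
  P_R1 = I_R1² × R1 = (0.03571)² × 100 = 0.1276 W
Part 4:
  Power in each resistor, P = (ΔV)²/R:
    P_R1 = (5 - 1.429)²/100 = 0.1276 W
    P_R2 = (1.429 - 0)²/40 = 0.05102 W
  P_total = P_R1 + P_R2 = 0.1786 W

Final answers:
1. V_1 = 1.429 V
2. I_R1 = 0.03571 A
3. P_R1 = 0.1276 W
4. P_total = 0.1786 W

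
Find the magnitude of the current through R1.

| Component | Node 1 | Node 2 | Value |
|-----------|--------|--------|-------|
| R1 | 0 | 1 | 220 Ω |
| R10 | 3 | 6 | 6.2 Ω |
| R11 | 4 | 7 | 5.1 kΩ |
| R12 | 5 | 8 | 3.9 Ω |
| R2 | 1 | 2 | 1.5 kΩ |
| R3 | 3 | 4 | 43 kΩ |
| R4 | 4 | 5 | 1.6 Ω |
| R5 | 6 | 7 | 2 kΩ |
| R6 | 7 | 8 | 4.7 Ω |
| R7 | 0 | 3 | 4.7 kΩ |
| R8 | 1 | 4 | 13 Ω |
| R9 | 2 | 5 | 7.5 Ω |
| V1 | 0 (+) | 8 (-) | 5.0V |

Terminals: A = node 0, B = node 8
Nodal analysis, taking node 8 as the 0 V reference.
Source V1 fixes V_0 = 5 V.
KCL at each unknown node (sum of currents leaving = 0; resistances in Ω):
  Node 1: (V_1 - 5)/220 + (V_1 - V_2)/1500 + (V_1 - V_4)/13 = 0
  Node 2: (V_2 - V_1)/1500 + (V_2 - V_5)/7.5 = 0
  Node 3: (V_3 - V_4)/43000 + (V_3 - 5)/4700 + (V_3 - V_6)/6.2 = 0
  Node 4: (V_4 - V_3)/43000 + (V_4 - V_5)/1.6 + (V_4 - V_1)/13 + (V_4 - V_7)/5100 = 0
  Node 5: (V_5 - V_4)/1.6 + (V_5 - V_2)/7.5 + (V_5 - 0)/3.9 = 0
  Node 6: (V_6 - V_7)/2000 + (V_6 - V_3)/6.2 = 0
  Node 7: (V_7 - V_6)/2000 + (V_7 - 0)/4.7 + (V_7 - V_4)/5100 = 0
Collecting terms (coefficients in siemens):
  0.08214·V_1 - 0.0006667·V_2 - 0.07692·V_4 = 0.02273
  0.134·V_2 - 0.0006667·V_1 - 0.1333·V_5 = 0
  0.1615·V_3 - 0.00002326·V_4 - 0.1613·V_6 = 0.001064
  0.7021·V_4 - 0.07692·V_1 - 0.00002326·V_3 - 0.625·V_5 - 0.0001961·V_7 = 0
  1.015·V_5 - 0.1333·V_2 - 0.625·V_4 = 0
  0.1618·V_6 - 0.1613·V_3 - 0.0005·V_7 = 0
  0.2135·V_7 - 0.0001961·V_4 - 0.0005·V_6 = 0
Solving these 7 simultaneous equations (Gaussian elimination) gives:
  V_1 = 0.3852 V, V_2 = 0.08335 V, V_3 = 1.454 V, V_4 = 0.1151 V
  V_5 = 0.08184 V, V_6 = 1.45 V, V_7 = 0.003502 V
I_R1 = (V_0 - V_1)/R1 = (5 - 0.3852)/220 = 0.02098 A
|I_R1| = 0.02098 A

Final answer: |I_R1| = 0.02098 A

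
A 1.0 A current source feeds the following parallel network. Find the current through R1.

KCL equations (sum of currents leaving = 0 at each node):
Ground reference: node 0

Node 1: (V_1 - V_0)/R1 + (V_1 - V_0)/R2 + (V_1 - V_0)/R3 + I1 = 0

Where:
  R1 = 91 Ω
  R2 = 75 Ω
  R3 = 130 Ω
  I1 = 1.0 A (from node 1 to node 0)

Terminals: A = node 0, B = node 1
All resistors sit directly between nodes 0 and 1, so they are in parallel and share one voltage V; the full source current 1 A splits among them.
1/R_par = 1/91 + 1/75 + 1/130 = 0.03201 S  =>  R_par = 31.24 Ω
V = I × R_par = 1 × 31.24 = 31.24 V
I_R1 = V/R1 = 31.24/91 = 0.3432 A

Final answer: 0.3432 A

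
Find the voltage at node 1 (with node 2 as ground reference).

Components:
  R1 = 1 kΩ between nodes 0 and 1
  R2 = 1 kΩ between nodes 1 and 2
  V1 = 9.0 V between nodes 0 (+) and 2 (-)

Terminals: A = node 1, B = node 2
Nodal analysis, taking node 2 as the 0 V reference.
Source V1 fixes V_0 = 9 V.
KCL at each unknown node (sum of currents leaving = 0; resistances in Ω):
  Node 1: (V_1 - 9)/1000 + (V_1 - 0)/1000 = 0
Collecting terms: 0.002 × V_1 = 0.009  =>  V_1 = 4.5 V
The requested potential is V_1 = 4.5 V.

Final answer: V_1 = 4.5 V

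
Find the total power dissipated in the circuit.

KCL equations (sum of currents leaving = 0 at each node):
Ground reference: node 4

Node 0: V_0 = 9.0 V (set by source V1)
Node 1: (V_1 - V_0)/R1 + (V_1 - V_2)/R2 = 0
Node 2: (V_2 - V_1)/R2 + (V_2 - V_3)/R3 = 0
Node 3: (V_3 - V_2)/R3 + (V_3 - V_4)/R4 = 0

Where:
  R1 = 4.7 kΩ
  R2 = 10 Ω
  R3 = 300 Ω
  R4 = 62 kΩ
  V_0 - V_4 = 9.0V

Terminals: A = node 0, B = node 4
Nodal analysis, taking node 4 as the 0 V reference.
Source V1 fixes V_0 = 9 V.
KCL at each unknown node (sum of currents leaving = 0; resistances in Ω):
  Node 1: (V_1 - 9)/4700 + (V_1 - V_2)/10 = 0
  Node 2: (V_2 - V_1)/10 + (V_2 - V_3)/300 = 0
  Node 3: (V_3 - V_2)/300 + (V_3 - 0)/62000 = 0
Collecting terms (coefficients in siemens):
  0.1002·V_1 - 0.1·V_2 = 0.001915
  0.1033·V_2 - 0.1·V_1 - 0.003333·V_3 = 0
  0.003349·V_3 - 0.003333·V_2 = 0
Solving these 3 simultaneous equations (Gaussian elimination) gives:
  V_1 = 8.369 V, V_2 = 8.367 V, V_3 = 8.327 V
Power in each resistor, P = (ΔV)²/R:
  P_R1 = (9 - 8.369)²/4700 = 0.00008478 W
  P_R2 = (8.369 - 8.367)²/10 = 0.0000001804 W
  P_R3 = (8.367 - 8.327)²/300 = 0.000005412 W
  P_R4 = (8.327 - 0)²/62000 = 0.001118 W
P_total = P_R1 + P_R2 + P_R3 + P_R4 = 0.001209 W

Final answer: 0.001209 W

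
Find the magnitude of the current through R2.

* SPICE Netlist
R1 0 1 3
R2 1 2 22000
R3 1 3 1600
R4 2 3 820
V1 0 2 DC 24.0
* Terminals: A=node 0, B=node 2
Nodal analysis, taking node 2 as the 0 V reference.
Source V1 fixes V_0 = 24 V.
KCL at each unknown node (sum of currents leaving = 0; resistances in Ω):
  Node 1: (V_1 - 24)/3 + (V_1 - 0)/22000 + (V_1 - V_3)/1600 = 0
  Node 3: (V_3 - V_1)/1600 + (V_3 - 0)/820 = 0
Collecting terms (coefficients in siemens):
  0.334·V_1 - 0.000625·V_3 = 8
  0.001845·V_3 - 0.000625·V_1 = 0
Determinant D = (0.334)(0.001845) - (-0.000625)(-0.000625) = 0.0006157
V_1 = [(8)(0.001845) - (-0.000625)(0)]/D = 23.97 V
V_3 = [(0.334)(0) - (8)(-0.000625)]/D = 8.121 V
I_R2 = (V_1 - V_2)/R2 = (23.97 - 0)/22000 = 0.001089 A
|I_R2| = 0.001089 A

Final answer: |I_R2| = 0.001089 A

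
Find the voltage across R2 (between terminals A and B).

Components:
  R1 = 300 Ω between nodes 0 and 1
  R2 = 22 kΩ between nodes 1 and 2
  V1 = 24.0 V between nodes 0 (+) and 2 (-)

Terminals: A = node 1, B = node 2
R1 and R2 are in series across V1 (node 0 → node 1 → node 2), and the output A–B is taken across R2, so this is a voltage divider.
Series current: I = V1/(R1 + R2) = 24/(300 + 22000) = 24/22300 = 0.001076 A
V_R2 = I × R2 = V1 × R2/(R1 + R2) = 24 × 22000/22300 = 23.68 V

Final answer: 23.68 V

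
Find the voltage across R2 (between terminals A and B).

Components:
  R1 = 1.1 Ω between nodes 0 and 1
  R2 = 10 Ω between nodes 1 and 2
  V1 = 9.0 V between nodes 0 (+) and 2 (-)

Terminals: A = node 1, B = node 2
R1 and R2 are in series across V1 (node 0 → node 1 → node 2), and the output A–B is taken across R2, so this is a voltage divider.
Series current: I = V1/(R1 + R2) = 9/(1.1 + 10) = 9/11.1 = 0.8108 A
V_R2 = I × R2 = V1 × R2/(R1 + R2) = 9 × 10/11.1 = 8.108 V

Final answer: 8.108 V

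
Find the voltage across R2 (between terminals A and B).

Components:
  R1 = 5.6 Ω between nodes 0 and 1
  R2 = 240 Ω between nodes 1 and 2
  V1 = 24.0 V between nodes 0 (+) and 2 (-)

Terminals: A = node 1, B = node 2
R1 and R2 are in series across V1 (node 0 → node 1 → node 2), and the output A–B is taken across R2, so this is a voltage divider.
Series current: I = V1/(R1 + R2) = 24/(5.6 + 240) = 24/245.6 = 0.09772 A
V_R2 = I × R2 = V1 × R2/(R1 + R2) = 24 × 240/245.6 = 23.45 V

Final answer: 23.45 V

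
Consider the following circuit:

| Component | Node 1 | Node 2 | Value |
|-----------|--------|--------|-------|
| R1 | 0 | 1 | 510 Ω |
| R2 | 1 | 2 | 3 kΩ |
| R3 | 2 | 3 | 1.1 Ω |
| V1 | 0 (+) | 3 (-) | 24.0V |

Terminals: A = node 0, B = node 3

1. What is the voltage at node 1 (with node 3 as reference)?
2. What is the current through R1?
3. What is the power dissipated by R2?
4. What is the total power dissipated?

Nodal analysis, taking node 3 as the 0 V reference.
Source V1 fixes V_0 = 24 V.
KCL at each unknown node (sum of currents leaving = 0; resistances in Ω):
  Node 1: (V_1 - 24)/510 + (V_1 - V_2)/3000 = 0
  Node 2: (V_2 - V_1)/3000 + (V_2 - 0)/1.1 = 0
Collecting terms (coefficients in siemens):
  0.002294·V_1 - 0.0003333·V_2 = 0.04706
  0.9094·V_2 - 0.0003333·V_1 = 0
Determinant D = (0.002294)(0.9094) - (-0.0003333)(-0.0003333) = 0.002086
V_1 = [(0.04706)(0.9094) - (-0.0003333)(0)]/D = 20.51 V
V_2 = [(0.002294)(0) - (0.04706)(-0.0003333)]/D = 0.007519 V
Part 1:
  Read off the nodal solution: V_1 = 20.51 V
Part 2:
  I_R1 = (V_0 - V_1)/R1 = (24 - 20.51)/510 = 0.006835 A
  Magnitude: I_R1 = 0.006835 A
Part 3:
  I_R2 = (V_1 - V_2)/R2 = (20.51 - 0.007519)/3000 = 0.006835 A
  P_R2 = I_R2² × R2 = (0.006835)² × 3000 = 0.1402 W
Part 4:
  Power in each resistor, P = (ΔV)²/R:
    P_R1 = (24 - 20.51)²/510 = 0.02383 W
    P_R2 = (20.51 - 0.007519)²/3000 = 0.1402 W
    P_R3 = (0.007519 - 0)²/1.1 = 0.0000514 W
  P_total = P_R1 + P_R2 + P_R3 = 0.1641 W

Final answers:
1. V_1 = 20.51 V
2. I_R1 = 0.006835 A
3. P_R2 = 0.1402 W
4. P_total = 0.1641 W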